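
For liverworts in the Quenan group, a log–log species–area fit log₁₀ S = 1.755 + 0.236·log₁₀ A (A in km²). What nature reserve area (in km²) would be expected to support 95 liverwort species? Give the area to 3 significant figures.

8.79 km²

95 = 56.89 × A^0.236  ⇒  A^0.236 = 95/56.89 = 1.67
ln A = ln(1.67) / 0.236 = 0.5128 / 0.236 = 2.1731
A = e^2.1731 ≈ 8.785 km²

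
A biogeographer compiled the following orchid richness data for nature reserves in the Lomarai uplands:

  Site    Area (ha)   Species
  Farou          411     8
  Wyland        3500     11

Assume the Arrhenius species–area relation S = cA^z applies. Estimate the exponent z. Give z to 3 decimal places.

Taking logs: ln S = ln c + z ln A, so z = (ln S₂ − ln S₁)/(ln A₂ − ln A₁).
z = ln(11/8) / ln(3500/411) = ln(1.375) / ln(8.516) = 0.3185 / 2.1419 = 0.1487

0.149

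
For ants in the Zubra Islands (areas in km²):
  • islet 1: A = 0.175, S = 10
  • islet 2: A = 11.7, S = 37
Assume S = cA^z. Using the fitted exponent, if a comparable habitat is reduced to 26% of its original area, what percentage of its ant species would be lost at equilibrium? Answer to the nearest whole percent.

34%

z = ln(37/10) / ln(11.7/0.175) = 1.3083 / 4.2026 = 0.3113
S_new/S_old = (A_new/A_old)^z = 0.26^0.3113 = exp(0.3113 × -1.3471) = 0.6575
Fraction lost = 1 − 0.6575 = 0.3425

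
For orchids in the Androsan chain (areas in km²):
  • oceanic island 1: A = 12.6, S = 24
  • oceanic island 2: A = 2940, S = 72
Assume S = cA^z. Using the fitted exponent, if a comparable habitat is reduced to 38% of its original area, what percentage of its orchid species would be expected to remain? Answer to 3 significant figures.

z = ln(72/24) / ln(2940/12.6) = 1.0986 / 5.4525 = 0.2015
S_new/S_old = (A_new/A_old)^z = 0.38^0.2015 = exp(0.2015 × -0.9676) = 0.8229

82.3%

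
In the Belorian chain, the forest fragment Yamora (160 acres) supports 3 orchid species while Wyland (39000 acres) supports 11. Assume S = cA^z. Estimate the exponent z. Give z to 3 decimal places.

0.236

Taking logs: ln S = ln c + z ln A, so z = (ln S₂ − ln S₁)/(ln A₂ − ln A₁).
z = ln(11/3) / ln(39000/160) = ln(3.667) / ln(243.8) = 1.2993 / 5.4961 = 0.2364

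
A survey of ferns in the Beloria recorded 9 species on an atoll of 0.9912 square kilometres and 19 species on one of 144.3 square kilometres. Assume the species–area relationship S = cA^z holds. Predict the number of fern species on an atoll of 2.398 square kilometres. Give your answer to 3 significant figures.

10.3

z = ln(19/9) / ln(144.3/0.9912) = 0.7472 / 4.9807 = 0.1500
c = 9 / 0.9912^0.1500 = 9 / 0.9987 = 9.012
S₃ = 9.012 × 2.398^0.1500 = 9.012 × 1.14 ≈ 10.28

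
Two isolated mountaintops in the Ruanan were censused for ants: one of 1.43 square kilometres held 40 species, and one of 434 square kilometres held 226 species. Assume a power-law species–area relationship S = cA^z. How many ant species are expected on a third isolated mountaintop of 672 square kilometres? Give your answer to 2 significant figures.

260

z = ln(226/40) / ln(434/1.43) = 1.7317 / 5.7154 = 0.3030
c = 40 / 1.43^0.3030 = 40 / 1.114 = 35.89
S₃ = 35.89 × 672^0.3030 = 35.89 × 7.189 ≈ 258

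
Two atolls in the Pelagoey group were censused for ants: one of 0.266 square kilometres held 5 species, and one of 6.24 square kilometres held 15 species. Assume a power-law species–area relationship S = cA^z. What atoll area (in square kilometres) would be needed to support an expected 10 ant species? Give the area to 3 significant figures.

z = ln(15/5) / ln(6.24/0.266) = 1.0986 / 3.1552 = 0.3482
c = 5 / 0.266^0.3482 = 5 / 0.6306 = 7.929
A = (10/7.929)^(1/0.3482) ⇒ ln A = ln(1.261)/0.3482 = 0.6665
A = e^0.6665 ≈ 1.947 square kilometres

1.95 square kilometres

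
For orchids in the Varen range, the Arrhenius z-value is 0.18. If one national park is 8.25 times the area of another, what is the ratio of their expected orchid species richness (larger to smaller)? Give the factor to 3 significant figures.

S₂/S₁ = (A₂/A₁)^z = 8.25^0.18
ln(S₂/S₁) = 0.18 × ln 8.25 = 0.18 × 2.1102 = 0.3798
S₂/S₁ = e^0.3798 ≈ 1.462

1.46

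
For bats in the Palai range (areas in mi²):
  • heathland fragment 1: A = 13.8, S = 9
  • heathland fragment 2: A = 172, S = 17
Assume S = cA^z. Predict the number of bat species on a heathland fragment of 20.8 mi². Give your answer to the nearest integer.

10

z = ln(17/9) / ln(172/13.8) = 0.6360 / 2.5228 = 0.2521
c = 9 / 13.8^0.2521 = 9 / 1.938 = 4.644
S₃ = 4.644 × 20.8^0.2521 = 4.644 × 2.149 ≈ 9.981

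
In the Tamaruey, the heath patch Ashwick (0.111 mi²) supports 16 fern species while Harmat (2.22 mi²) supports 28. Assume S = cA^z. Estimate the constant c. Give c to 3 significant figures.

24.1

z = ln(S₂/S₁) / ln(A₂/A₁) = ln(28/16) / ln(2.22/0.111) = 0.5596 / 2.9957 = 0.1868
c = S₁ / A₁^z = 16 / 0.111^0.1868 = 16 / 0.6632 = 24.12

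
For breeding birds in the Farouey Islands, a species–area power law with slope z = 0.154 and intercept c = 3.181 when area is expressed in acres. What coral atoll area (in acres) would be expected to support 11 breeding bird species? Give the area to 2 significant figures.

3200 acres

11 = 3.181 × A^0.154  ⇒  A^0.154 = 11/3.181 = 3.458
ln A = ln(3.458) / 0.154 = 1.2407 / 0.154 = 8.0565
A = e^8.0565 ≈ 3154 acres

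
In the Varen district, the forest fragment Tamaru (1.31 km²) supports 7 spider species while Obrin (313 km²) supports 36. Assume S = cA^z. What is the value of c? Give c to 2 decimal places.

z = ln(S₂/S₁) / ln(A₂/A₁) = ln(36/7) / ln(313/1.31) = 1.6376 / 5.4762 = 0.2990
c = S₁ / A₁^z = 7 / 1.31^0.2990 = 7 / 1.084 = 6.457

6.46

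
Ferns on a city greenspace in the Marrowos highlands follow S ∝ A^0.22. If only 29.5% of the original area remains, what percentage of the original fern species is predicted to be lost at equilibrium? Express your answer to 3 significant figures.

S_new/S_old = (A_new/A_old)^z = 0.295^0.22
= exp(0.22 × ln 0.295) = exp(0.22 × -1.2208) = exp(-0.2686) ≈ 0.7645
Fraction lost = 1 − 0.7645 = 0.2355

23.6%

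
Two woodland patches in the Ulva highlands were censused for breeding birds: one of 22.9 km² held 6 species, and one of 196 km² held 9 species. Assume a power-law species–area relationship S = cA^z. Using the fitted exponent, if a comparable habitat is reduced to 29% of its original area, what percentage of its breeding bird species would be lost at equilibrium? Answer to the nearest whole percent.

21%

z = ln(9/6) / ln(196/22.9) = 0.4055 / 2.1470 = 0.1889
S_new/S_old = (A_new/A_old)^z = 0.29^0.1889 = exp(0.1889 × -1.2379) = 0.7915
Fraction lost = 1 − 0.7915 = 0.2085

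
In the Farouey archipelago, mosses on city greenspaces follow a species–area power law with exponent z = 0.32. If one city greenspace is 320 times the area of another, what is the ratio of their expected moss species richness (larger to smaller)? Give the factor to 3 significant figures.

S₂/S₁ = (A₂/A₁)^z = 320^0.32
ln(S₂/S₁) = 0.32 × ln 320 = 0.32 × 5.7683 = 1.8459
S₂/S₁ = e^1.8459 ≈ 6.334

6.33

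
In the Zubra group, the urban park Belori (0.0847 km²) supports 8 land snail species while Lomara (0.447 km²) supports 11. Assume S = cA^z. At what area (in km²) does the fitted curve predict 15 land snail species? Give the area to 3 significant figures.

2.26 km²

z = ln(11/8) / ln(0.447/0.0847) = 0.3185 / 1.6634 = 0.1914
c = 8 / 0.0847^0.1914 = 8 / 0.6234 = 12.83
A = (15/12.83)^(1/0.1914) ⇒ ln A = ln(1.169)/0.1914 = 0.8149
A = e^0.8149 ≈ 2.259 km²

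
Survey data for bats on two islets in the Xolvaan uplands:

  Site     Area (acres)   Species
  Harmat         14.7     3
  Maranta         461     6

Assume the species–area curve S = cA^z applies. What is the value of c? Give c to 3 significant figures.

z = ln(S₂/S₁) / ln(A₂/A₁) = ln(6/3) / ln(461/14.7) = 0.6931 / 3.4456 = 0.2012
c = S₁ / A₁^z = 3 / 14.7^0.2012 = 3 / 1.717 = 1.747

1.75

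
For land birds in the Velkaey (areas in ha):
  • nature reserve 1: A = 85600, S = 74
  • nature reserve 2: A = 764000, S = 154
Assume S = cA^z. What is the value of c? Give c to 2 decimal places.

z = ln(S₂/S₁) / ln(A₂/A₁) = ln(154/74) / ln(764000/85600) = 0.7329 / 2.1889 = 0.3348
c = S₁ / A₁^z = 74 / 85600^0.3348 = 74 / 44.82 = 1.651

1.65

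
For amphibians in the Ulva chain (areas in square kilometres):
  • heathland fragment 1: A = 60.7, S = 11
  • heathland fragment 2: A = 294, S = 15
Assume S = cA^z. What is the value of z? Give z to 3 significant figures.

0.197

Taking logs: ln S = ln c + z ln A, so z = (ln S₂ − ln S₁)/(ln A₂ − ln A₁).
z = ln(15/11) / ln(294/60.7) = ln(1.364) / ln(4.843) = 0.3102 / 1.5776 = 0.1966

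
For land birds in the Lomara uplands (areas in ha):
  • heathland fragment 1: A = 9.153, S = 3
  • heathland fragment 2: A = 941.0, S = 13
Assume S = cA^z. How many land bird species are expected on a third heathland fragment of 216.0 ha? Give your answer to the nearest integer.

8

z = ln(13/3) / ln(941/9.153) = 1.4663 / 4.6329 = 0.3165
c = 3 / 9.153^0.3165 = 3 / 2.015 = 1.489
S₃ = 1.489 × 216^0.3165 = 1.489 × 5.481 ≈ 8.159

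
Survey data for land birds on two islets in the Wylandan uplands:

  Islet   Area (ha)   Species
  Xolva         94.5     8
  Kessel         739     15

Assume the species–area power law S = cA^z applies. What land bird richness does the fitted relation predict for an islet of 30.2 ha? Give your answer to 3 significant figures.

z = ln(15/8) / ln(739/94.5) = 0.6286 / 2.0567 = 0.3056
c = 8 / 94.5^0.3056 = 8 / 4.016 = 1.992
S₃ = 1.992 × 30.2^0.3056 = 1.992 × 2.834 ≈ 5.645

5.65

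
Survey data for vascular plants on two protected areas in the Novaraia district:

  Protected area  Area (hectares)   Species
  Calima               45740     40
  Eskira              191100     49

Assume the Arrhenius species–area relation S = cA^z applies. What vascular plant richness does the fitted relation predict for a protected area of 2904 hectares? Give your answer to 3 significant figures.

z = ln(49/40) / ln(191100/45740) = 0.2029 / 1.4298 = 0.1419
c = 40 / 45740^0.1419 = 40 / 4.586 = 8.722
S₃ = 8.722 × 2904^0.1419 = 8.722 × 3.101 ≈ 27.05

27.0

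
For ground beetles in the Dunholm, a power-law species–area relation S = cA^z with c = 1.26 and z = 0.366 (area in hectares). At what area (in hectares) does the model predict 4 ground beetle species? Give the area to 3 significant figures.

23.5 hectares

4 = 1.26 × A^0.366  ⇒  A^0.366 = 4/1.26 = 3.175
ln A = ln(3.175) / 0.366 = 1.1552 / 0.366 = 3.1562
A = e^3.1562 ≈ 23.48 hectares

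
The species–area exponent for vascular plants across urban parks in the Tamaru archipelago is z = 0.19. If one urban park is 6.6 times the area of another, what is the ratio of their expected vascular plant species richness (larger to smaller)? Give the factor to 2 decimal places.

S₂/S₁ = (A₂/A₁)^z = 6.6^0.19
ln(S₂/S₁) = 0.19 × ln 6.6 = 0.19 × 1.8871 = 0.3585
S₂/S₁ = e^0.3585 ≈ 1.431

1.43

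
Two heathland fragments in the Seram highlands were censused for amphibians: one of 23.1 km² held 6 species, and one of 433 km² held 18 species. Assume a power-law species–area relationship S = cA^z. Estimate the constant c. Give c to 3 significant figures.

1.85

z = ln(S₂/S₁) / ln(A₂/A₁) = ln(18/6) / ln(433/23.1) = 1.0986 / 2.9309 = 0.3748
c = S₁ / A₁^z = 6 / 23.1^0.3748 = 6 / 3.244 = 1.849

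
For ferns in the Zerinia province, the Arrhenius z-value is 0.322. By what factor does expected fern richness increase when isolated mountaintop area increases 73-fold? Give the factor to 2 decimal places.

S₂/S₁ = (A₂/A₁)^z = 73^0.322
ln(S₂/S₁) = 0.322 × ln 73 = 0.322 × 4.2905 = 1.3815
S₂/S₁ = e^1.3815 ≈ 3.981

3.98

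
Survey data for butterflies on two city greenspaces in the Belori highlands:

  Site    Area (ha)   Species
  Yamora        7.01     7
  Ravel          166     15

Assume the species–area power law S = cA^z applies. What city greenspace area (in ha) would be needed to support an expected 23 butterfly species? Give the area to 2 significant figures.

z = ln(15/7) / ln(166/7.01) = 0.7621 / 3.1647 = 0.2408
c = 7 / 7.01^0.2408 = 7 / 1.598 = 4.379
A = (23/4.379)^(1/0.2408) ⇒ ln A = ln(5.252)/0.2408 = 6.8869
A = e^6.8869 ≈ 979.3 ha

980 ha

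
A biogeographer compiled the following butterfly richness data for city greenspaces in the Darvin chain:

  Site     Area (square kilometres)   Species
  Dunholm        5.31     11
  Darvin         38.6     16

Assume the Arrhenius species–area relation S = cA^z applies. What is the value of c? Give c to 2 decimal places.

z = ln(S₂/S₁) / ln(A₂/A₁) = ln(16/11) / ln(38.6/5.31) = 0.3747 / 1.9837 = 0.1889
c = S₁ / A₁^z = 11 / 5.31^0.1889 = 11 / 1.371 = 8.025

8.02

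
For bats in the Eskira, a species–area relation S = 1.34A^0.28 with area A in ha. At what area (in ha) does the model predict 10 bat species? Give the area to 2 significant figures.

10 = 1.34 × A^0.28  ⇒  A^0.28 = 10/1.34 = 7.463
ln A = ln(7.463) / 0.28 = 2.0099 / 0.28 = 7.1783
A = e^7.1783 ≈ 1311 ha

1300 ha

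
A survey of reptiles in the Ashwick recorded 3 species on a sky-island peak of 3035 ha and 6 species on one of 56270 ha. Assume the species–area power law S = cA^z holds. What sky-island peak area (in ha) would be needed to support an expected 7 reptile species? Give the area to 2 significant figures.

110000 ha

z = ln(6/3) / ln(56270/3035) = 0.6931 / 2.9200 = 0.2374
c = 3 / 3035^0.2374 = 3 / 6.708 = 0.4472
A = (7/0.4472)^(1/0.2374) ⇒ ln A = ln(15.65)/0.2374 = 11.5873
A = e^11.5873 ≈ 107720 ha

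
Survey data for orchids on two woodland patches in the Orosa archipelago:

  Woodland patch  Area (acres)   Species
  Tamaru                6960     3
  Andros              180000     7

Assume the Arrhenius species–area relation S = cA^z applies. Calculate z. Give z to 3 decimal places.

Taking logs: ln S = ln c + z ln A, so z = (ln S₂ − ln S₁)/(ln A₂ − ln A₁).
z = ln(7/3) / ln(180000/6960) = ln(2.333) / ln(25.86) = 0.8473 / 3.2528 = 0.2605

0.260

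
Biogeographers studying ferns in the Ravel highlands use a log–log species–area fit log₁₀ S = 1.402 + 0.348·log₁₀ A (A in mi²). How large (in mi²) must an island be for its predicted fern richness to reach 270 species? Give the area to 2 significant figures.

910 mi²

270 = 25.23 × A^0.348  ⇒  A^0.348 = 270/25.23 = 10.7
ln A = ln(10.7) / 0.348 = 2.3702 / 0.348 = 6.8109
A = e^6.8109 ≈ 907.7 mi²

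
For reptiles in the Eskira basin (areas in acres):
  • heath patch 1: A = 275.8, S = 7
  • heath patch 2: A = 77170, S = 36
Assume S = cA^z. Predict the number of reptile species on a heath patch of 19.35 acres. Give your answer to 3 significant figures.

z = ln(36/7) / ln(77170/275.8) = 1.6376 / 5.6341 = 0.2907
c = 7 / 275.8^0.2907 = 7 / 5.121 = 1.367
S₃ = 1.367 × 19.35^0.2907 = 1.367 × 2.366 ≈ 3.234

3.23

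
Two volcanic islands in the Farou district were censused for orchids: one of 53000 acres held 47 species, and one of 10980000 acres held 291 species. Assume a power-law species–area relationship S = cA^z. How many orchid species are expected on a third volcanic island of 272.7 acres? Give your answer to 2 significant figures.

z = ln(291/47) / ln(10980000/53000) = 1.8232 / 5.3335 = 0.3418
c = 47 / 53000^0.3418 = 47 / 41.2 = 1.141
S₃ = 1.141 × 272.7^0.3418 = 1.141 × 6.801 ≈ 7.759

7.8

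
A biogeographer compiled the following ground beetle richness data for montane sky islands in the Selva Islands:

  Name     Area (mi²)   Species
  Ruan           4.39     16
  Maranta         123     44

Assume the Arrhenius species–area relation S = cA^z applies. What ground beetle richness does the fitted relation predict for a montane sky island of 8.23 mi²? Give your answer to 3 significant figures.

19.4

z = ln(44/16) / ln(123/4.39) = 1.0116 / 3.3329 = 0.3035
c = 16 / 4.39^0.3035 = 16 / 1.567 = 10.21
S₃ = 10.21 × 8.23^0.3035 = 10.21 × 1.896 ≈ 19.36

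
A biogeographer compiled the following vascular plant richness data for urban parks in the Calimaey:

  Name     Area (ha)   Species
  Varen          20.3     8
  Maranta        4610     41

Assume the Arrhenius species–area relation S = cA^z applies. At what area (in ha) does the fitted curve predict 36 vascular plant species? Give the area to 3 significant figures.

2990 ha

z = ln(41/8) / ln(4610/20.3) = 1.6341 / 5.4254 = 0.3012
c = 8 / 20.3^0.3012 = 8 / 2.476 = 3.23
A = (36/3.23)^(1/0.3012) ⇒ ln A = ln(11.14)/0.3012 = 8.0042
A = e^8.0042 ≈ 2994 ha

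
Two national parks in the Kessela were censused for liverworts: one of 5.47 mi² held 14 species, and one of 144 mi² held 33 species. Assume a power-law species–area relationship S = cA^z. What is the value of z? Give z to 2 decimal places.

0.26

Taking logs: ln S = ln c + z ln A, so z = (ln S₂ − ln S₁)/(ln A₂ − ln A₁).
z = ln(33/14) / ln(144/5.47) = ln(2.357) / ln(26.33) = 0.8575 / 3.2705 = 0.2622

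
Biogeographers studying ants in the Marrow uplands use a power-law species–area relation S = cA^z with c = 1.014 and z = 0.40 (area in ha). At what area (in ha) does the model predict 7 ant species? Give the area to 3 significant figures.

125 ha

7 = 1.014 × A^0.4  ⇒  A^0.4 = 7/1.014 = 6.903
ln A = ln(6.903) / 0.4 = 1.9320 / 0.4 = 4.8300
A = e^4.8300 ≈ 125.2 ha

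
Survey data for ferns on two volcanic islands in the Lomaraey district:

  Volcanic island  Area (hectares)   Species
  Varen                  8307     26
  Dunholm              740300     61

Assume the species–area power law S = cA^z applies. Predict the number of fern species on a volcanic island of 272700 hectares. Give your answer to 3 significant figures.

z = ln(61/26) / ln(740300/8307) = 0.8528 / 4.4900 = 0.1899
c = 26 / 8307^0.1899 = 26 / 5.552 = 4.683
S₃ = 4.683 × 272700^0.1899 = 4.683 × 10.77 ≈ 50.46

50.5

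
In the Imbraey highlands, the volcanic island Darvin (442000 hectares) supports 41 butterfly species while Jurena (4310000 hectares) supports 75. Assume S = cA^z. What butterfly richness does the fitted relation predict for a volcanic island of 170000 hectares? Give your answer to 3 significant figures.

z = ln(75/41) / ln(4310000/442000) = 0.6039 / 2.2774 = 0.2652
c = 41 / 442000^0.2652 = 41 / 31.41 = 1.305
S₃ = 1.305 × 170000^0.2652 = 1.305 × 24.38 ≈ 31.82

31.8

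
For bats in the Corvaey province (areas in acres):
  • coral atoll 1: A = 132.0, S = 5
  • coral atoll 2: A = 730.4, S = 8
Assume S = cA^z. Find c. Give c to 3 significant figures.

1.31

z = ln(S₂/S₁) / ln(A₂/A₁) = ln(8/5) / ln(730.4/132) = 0.4700 / 1.7108 = 0.2747
c = S₁ / A₁^z = 5 / 132^0.2747 = 5 / 3.825 = 1.307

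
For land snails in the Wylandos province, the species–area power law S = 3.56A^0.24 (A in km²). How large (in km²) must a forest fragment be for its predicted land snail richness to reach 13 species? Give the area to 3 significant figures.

221 km²

13 = 3.56 × A^0.24  ⇒  A^0.24 = 13/3.56 = 3.652
ln A = ln(3.652) / 0.24 = 1.2952 / 0.24 = 5.3966
A = e^5.3966 ≈ 220.7 km²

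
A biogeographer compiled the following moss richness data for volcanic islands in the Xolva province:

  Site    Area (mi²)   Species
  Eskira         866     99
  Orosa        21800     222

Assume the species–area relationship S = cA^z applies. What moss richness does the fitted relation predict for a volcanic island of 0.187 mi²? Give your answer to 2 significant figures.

z = ln(222/99) / ln(21800/866) = 0.8076 / 3.2258 = 0.2503
c = 99 / 866^0.2503 = 99 / 5.437 = 18.21
S₃ = 18.21 × 0.187^0.2503 = 18.21 × 0.6572 ≈ 11.97

12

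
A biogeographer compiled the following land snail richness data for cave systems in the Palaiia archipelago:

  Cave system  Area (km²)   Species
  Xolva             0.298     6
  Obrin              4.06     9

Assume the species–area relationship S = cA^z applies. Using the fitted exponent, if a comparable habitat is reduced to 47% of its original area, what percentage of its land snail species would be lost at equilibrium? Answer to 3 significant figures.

z = ln(9/6) / ln(4.06/0.298) = 0.4055 / 2.6118 = 0.1552
S_new/S_old = (A_new/A_old)^z = 0.47^0.1552 = exp(0.1552 × -0.7550) = 0.8894
Fraction lost = 1 − 0.8894 = 0.1106

11.1%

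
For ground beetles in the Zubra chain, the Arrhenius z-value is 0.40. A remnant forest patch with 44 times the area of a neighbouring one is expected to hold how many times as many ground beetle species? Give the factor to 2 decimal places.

S₂/S₁ = (A₂/A₁)^z = 44^0.4
ln(S₂/S₁) = 0.4 × ln 44 = 0.4 × 3.7842 = 1.5137
S₂/S₁ = e^1.5137 ≈ 4.543

4.54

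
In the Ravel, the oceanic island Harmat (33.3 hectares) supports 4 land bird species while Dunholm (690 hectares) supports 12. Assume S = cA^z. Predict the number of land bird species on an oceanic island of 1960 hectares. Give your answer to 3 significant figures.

z = ln(12/4) / ln(690/33.3) = 1.0986 / 3.0311 = 0.3624
c = 4 / 33.3^0.3624 = 4 / 3.563 = 1.123
S₃ = 1.123 × 1960^0.3624 = 1.123 × 15.6 ≈ 17.52

17.5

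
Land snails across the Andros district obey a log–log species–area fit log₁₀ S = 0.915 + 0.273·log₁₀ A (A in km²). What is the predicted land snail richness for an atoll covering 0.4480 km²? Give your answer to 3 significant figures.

S = 8.222 × 0.448^0.273
ln S = ln 8.222 + 0.273 × ln 0.448 = 2.1069 + 0.273 × -0.8030 = 1.8877
S = e^1.8877 ≈ 6.604

6.60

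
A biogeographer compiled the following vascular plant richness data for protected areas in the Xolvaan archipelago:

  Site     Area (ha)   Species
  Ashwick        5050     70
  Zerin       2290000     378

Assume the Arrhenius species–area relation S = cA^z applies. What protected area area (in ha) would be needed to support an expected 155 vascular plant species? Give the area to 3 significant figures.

90300 ha

z = ln(378/70) / ln(2290000/5050) = 1.6864 / 6.1169 = 0.2757
c = 70 / 5050^0.2757 = 70 / 10.49 = 6.67
A = (155/6.67)^(1/0.2757) ⇒ ln A = ln(23.24)/0.2757 = 11.4105
A = e^11.4105 ≈ 90266 ha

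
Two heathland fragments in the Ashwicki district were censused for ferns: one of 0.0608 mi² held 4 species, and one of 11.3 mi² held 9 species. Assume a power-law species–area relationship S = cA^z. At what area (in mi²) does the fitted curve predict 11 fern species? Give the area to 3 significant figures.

z = ln(9/4) / ln(11.3/0.0608) = 0.8109 / 5.2250 = 0.1552
c = 4 / 0.0608^0.1552 = 4 / 0.6475 = 6.177
A = (11/6.177)^(1/0.1552) ⇒ ln A = ln(1.781)/0.1552 = 3.7178
A = e^3.7178 ≈ 41.17 mi²

41.2 mi²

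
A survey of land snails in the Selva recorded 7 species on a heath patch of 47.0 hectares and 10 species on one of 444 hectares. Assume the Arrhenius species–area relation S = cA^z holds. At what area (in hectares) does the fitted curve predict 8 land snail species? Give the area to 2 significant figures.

110 hectares

z = ln(10/7) / ln(444/47) = 0.3567 / 2.2457 = 0.1588
c = 7 / 47^0.1588 = 7 / 1.843 = 3.798
A = (8/3.798)^(1/0.1588) ⇒ ln A = ln(2.107)/0.1588 = 4.6909
A = e^4.6909 ≈ 108.9 hectares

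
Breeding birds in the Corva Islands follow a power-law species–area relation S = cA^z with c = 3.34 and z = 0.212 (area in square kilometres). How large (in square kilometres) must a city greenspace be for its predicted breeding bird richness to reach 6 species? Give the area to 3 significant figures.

15.8 square kilometres

6 = 3.34 × A^0.212  ⇒  A^0.212 = 6/3.34 = 1.796
ln A = ln(1.796) / 0.212 = 0.5858 / 0.212 = 2.7632
A = e^2.7632 ≈ 15.85 square kilometres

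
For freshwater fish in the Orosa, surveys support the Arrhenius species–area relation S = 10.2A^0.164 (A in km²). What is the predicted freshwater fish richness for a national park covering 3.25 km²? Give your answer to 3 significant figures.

12.4

S = 10.2 × 3.25^0.164
ln S = ln 10.2 + 0.164 × ln 3.25 = 2.3224 + 0.164 × 1.1787 = 2.5157
S = e^2.5157 ≈ 12.38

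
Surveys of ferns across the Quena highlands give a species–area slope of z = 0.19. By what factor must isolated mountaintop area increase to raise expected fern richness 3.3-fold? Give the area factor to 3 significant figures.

536

(A₂/A₁)^0.19 = 3.3, so A₂/A₁ = 3.3^(1/0.19) = 3.3^5.263
ln(A₂/A₁) = ln 3.3 / 0.19 = 1.1939 / 0.19 = 6.2838
A₂/A₁ = e^6.2838 ≈ 535.8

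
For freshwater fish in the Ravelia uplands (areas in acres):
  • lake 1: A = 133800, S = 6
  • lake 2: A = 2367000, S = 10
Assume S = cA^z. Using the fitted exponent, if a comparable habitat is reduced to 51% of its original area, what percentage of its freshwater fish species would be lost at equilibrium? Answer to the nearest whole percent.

z = ln(10/6) / ln(2367000/133800) = 0.5108 / 2.8730 = 0.1778
S_new/S_old = (A_new/A_old)^z = 0.51^0.1778 = exp(0.1778 × -0.6733) = 0.8872
Fraction lost = 1 − 0.8872 = 0.1128

11%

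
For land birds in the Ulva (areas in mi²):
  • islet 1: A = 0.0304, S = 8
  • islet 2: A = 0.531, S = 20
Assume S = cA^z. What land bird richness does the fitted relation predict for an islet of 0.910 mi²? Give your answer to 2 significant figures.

z = ln(20/8) / ln(0.531/0.0304) = 0.9163 / 2.8603 = 0.3203
c = 8 / 0.0304^0.3203 = 8 / 0.3266 = 24.5
S₃ = 24.5 × 0.91^0.3203 = 24.5 × 0.9702 ≈ 23.77

24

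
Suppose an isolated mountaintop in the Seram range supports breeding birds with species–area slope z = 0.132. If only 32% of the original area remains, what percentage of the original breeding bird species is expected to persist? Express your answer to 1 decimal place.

S_new/S_old = (A_new/A_old)^z = 0.32^0.132
= exp(0.132 × ln 0.32) = exp(0.132 × -1.1394) = exp(-0.1504) ≈ 0.8604

86.0%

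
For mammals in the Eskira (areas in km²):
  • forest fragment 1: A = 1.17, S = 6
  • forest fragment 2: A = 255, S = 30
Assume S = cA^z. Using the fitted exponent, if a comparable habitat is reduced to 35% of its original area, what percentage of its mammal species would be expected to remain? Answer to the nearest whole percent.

73%

z = ln(30/6) / ln(255/1.17) = 1.6094 / 5.3843 = 0.2989
S_new/S_old = (A_new/A_old)^z = 0.35^0.2989 = exp(0.2989 × -1.0498) = 0.7307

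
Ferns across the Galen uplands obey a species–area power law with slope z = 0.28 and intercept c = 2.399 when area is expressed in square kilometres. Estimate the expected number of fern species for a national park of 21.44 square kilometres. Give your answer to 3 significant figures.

5.66

S = 2.399 × 21.44^0.28
ln S = ln 2.399 + 0.28 × ln 21.44 = 0.8751 + 0.28 × 3.0653 = 1.7333
S = e^1.7333 ≈ 5.659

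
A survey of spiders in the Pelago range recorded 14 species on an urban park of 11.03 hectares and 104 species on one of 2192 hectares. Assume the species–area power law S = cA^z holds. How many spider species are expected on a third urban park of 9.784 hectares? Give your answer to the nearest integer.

13

z = ln(104/14) / ln(2192/11.03) = 2.0053 / 5.2920 = 0.3789
c = 14 / 11.03^0.3789 = 14 / 2.484 = 5.637
S₃ = 5.637 × 9.784^0.3789 = 5.637 × 2.373 ≈ 13.38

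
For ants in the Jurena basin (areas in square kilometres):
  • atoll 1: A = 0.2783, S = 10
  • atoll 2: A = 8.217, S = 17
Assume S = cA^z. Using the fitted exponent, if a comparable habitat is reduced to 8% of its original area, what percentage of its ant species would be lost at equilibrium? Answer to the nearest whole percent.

z = ln(17/10) / ln(8.217/0.2783) = 0.5306 / 3.3853 = 0.1567
S_new/S_old = (A_new/A_old)^z = 0.08^0.1567 = exp(0.1567 × -2.5257) = 0.6731
Fraction lost = 1 − 0.6731 = 0.3269

33%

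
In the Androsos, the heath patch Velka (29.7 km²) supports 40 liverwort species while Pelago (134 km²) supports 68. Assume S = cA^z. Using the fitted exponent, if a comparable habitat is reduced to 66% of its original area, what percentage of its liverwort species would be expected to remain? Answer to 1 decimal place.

86.4%

z = ln(68/40) / ln(134/29.7) = 0.5306 / 1.5067 = 0.3522
S_new/S_old = (A_new/A_old)^z = 0.66^0.3522 = exp(0.3522 × -0.4155) = 0.8639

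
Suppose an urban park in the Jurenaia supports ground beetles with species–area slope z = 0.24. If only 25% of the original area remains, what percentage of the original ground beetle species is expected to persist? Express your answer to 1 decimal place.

S_new/S_old = (A_new/A_old)^z = 0.25^0.24
= exp(0.24 × ln 0.25) = exp(0.24 × -1.3863) = exp(-0.3327) ≈ 0.717

71.7%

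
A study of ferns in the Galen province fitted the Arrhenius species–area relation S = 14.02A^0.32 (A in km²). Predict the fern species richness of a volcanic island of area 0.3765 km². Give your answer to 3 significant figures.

10.3

S = 14.02 × 0.3765^0.32
ln S = ln 14.02 + 0.32 × ln 0.3765 = 2.6405 + 0.32 × -0.9768 = 2.3279
S = e^2.3279 ≈ 10.26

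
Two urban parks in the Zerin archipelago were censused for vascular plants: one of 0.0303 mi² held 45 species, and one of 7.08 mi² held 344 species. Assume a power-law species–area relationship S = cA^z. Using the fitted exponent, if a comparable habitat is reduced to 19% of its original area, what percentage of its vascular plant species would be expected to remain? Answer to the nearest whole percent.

z = ln(344/45) / ln(7.08/0.0303) = 2.0340 / 5.4539 = 0.3729
S_new/S_old = (A_new/A_old)^z = 0.19^0.3729 = exp(0.3729 × -1.6607) = 0.5383

54%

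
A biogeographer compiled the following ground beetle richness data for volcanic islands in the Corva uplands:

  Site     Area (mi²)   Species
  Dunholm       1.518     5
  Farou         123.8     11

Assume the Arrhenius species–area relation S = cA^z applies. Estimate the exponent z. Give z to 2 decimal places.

0.18

Taking logs: ln S = ln c + z ln A, so z = (ln S₂ − ln S₁)/(ln A₂ − ln A₁).
z = ln(11/5) / ln(123.8/1.518) = ln(2.2) / ln(81.55) = 0.7885 / 4.4013 = 0.1791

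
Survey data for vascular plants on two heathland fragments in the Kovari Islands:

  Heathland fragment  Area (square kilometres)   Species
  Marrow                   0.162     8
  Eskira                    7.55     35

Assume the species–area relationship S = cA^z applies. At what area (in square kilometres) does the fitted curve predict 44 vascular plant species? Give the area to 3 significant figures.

z = ln(35/8) / ln(7.55/0.162) = 1.4759 / 3.8417 = 0.3842
c = 8 / 0.162^0.3842 = 8 / 0.4969 = 16.1
A = (44/16.1)^(1/0.3842) ⇒ ln A = ln(2.733)/0.3842 = 2.6172
A = e^2.6172 ≈ 13.7 square kilometres

13.7 square kilometres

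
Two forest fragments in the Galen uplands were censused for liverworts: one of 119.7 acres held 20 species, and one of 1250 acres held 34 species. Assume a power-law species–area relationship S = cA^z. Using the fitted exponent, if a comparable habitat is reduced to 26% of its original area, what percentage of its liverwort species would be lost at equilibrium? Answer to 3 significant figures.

26.3%

z = ln(34/20) / ln(1250/119.7) = 0.5306 / 2.3459 = 0.2262
S_new/S_old = (A_new/A_old)^z = 0.26^0.2262 = exp(0.2262 × -1.3471) = 0.7373
Fraction lost = 1 − 0.7373 = 0.2627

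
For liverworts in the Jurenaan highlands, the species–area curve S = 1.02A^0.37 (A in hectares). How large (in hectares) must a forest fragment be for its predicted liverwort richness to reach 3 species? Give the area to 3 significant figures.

18.5 hectares

3 = 1.02 × A^0.37  ⇒  A^0.37 = 3/1.02 = 2.941
ln A = ln(2.941) / 0.37 = 1.0788 / 0.37 = 2.9157
A = e^2.9157 ≈ 18.46 hectares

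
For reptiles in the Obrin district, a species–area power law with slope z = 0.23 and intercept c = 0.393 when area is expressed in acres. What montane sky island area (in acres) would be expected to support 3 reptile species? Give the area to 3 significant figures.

6890 acres

3 = 0.393 × A^0.23  ⇒  A^0.23 = 3/0.393 = 7.634
ln A = ln(7.634) / 0.23 = 2.0326 / 0.23 = 8.8372
A = e^8.8372 ≈ 6886 acres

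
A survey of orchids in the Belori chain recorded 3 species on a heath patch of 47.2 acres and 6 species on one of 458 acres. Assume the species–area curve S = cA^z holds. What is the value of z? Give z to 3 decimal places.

0.305

Taking logs: ln S = ln c + z ln A, so z = (ln S₂ − ln S₁)/(ln A₂ − ln A₁).
z = ln(6/3) / ln(458/47.2) = ln(2) / ln(9.703) = 0.6931 / 2.2725 = 0.3050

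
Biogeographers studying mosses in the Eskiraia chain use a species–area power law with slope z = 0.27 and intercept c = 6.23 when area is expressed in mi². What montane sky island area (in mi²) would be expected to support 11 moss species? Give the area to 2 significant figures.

11 = 6.23 × A^0.27  ⇒  A^0.27 = 11/6.23 = 1.766
ln A = ln(1.766) / 0.27 = 0.5685 / 0.27 = 2.1056
A = e^2.1056 ≈ 8.212 mi²

8.2 mi²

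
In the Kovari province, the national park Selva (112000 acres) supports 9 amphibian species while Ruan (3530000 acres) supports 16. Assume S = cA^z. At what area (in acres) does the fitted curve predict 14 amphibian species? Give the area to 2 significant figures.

1600000 acres

z = ln(16/9) / ln(3530000/112000) = 0.5754 / 3.4506 = 0.1667
c = 9 / 112000^0.1667 = 9 / 6.949 = 1.295
A = (14/1.295)^(1/0.1667) ⇒ ln A = ln(10.81)/0.1667 = 14.2760
A = e^14.2760 ≈ 1584847 acres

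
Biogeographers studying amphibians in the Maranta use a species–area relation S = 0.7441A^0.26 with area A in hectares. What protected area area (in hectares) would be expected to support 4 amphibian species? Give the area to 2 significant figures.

640 hectares

4 = 0.7441 × A^0.26  ⇒  A^0.26 = 4/0.7441 = 5.376
ln A = ln(5.376) / 0.26 = 1.6819 / 0.26 = 6.4687
A = e^6.4687 ≈ 644.7 hectares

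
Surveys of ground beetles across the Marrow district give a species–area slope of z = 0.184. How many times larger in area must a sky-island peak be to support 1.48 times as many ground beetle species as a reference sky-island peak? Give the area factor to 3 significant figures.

(A₂/A₁)^0.184 = 1.48, so A₂/A₁ = 1.48^(1/0.184) = 1.48^5.435
ln(A₂/A₁) = ln 1.48 / 0.184 = 0.3920 / 0.184 = 2.1307
A₂/A₁ = e^2.1307 ≈ 8.42

8.42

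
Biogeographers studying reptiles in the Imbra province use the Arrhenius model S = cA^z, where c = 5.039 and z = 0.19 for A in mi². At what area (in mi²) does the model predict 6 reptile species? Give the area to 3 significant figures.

6 = 5.039 × A^0.19  ⇒  A^0.19 = 6/5.039 = 1.191
ln A = ln(1.191) / 0.19 = 0.1746 / 0.19 = 0.9187
A = e^0.9187 ≈ 2.506 mi²

2.51 mi²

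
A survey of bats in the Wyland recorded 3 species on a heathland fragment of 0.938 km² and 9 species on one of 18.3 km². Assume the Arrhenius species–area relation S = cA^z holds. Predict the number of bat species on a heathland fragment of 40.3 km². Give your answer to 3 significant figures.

z = ln(9/3) / ln(18.3/0.938) = 1.0986 / 2.9709 = 0.3698
c = 3 / 0.938^0.3698 = 3 / 0.9766 = 3.072
S₃ = 3.072 × 40.3^0.3698 = 3.072 × 3.923 ≈ 12.05

12.1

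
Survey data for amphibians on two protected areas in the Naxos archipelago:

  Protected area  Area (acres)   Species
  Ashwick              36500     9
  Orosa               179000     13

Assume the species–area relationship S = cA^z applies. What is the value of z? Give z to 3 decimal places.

0.231

Taking logs: ln S = ln c + z ln A, so z = (ln S₂ − ln S₁)/(ln A₂ − ln A₁).
z = ln(13/9) / ln(179000/36500) = ln(1.444) / ln(4.904) = 0.3677 / 1.5901 = 0.2313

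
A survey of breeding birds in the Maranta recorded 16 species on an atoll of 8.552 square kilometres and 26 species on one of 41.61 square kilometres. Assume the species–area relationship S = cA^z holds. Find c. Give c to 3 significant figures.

z = ln(S₂/S₁) / ln(A₂/A₁) = ln(26/16) / ln(41.61/8.552) = 0.4855 / 1.5822 = 0.3069
c = S₁ / A₁^z = 16 / 8.552^0.3069 = 16 / 1.932 = 8.281

8.28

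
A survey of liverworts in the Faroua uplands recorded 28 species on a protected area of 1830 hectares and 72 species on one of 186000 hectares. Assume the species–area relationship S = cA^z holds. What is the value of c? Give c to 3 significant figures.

6.03

z = ln(S₂/S₁) / ln(A₂/A₁) = ln(72/28) / ln(186000/1830) = 0.9445 / 4.6214 = 0.2044
c = S₁ / A₁^z = 28 / 1830^0.2044 = 28 / 4.642 = 6.031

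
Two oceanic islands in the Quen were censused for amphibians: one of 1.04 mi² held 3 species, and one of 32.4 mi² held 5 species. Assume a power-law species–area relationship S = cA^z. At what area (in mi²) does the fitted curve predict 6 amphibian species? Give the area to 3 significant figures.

z = ln(5/3) / ln(32.4/1.04) = 0.5108 / 3.4389 = 0.1485
c = 3 / 1.04^0.1485 = 3 / 1.006 = 2.983
A = (6/2.983)^(1/0.1485) ⇒ ln A = ln(2.012)/0.1485 = 4.7056
A = e^4.7056 ≈ 110.6 mi²

111 mi²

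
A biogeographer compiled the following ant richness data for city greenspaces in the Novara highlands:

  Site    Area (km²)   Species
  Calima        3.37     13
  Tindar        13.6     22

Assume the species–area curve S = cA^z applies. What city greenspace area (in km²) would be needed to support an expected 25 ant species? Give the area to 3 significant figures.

z = ln(22/13) / ln(13.6/3.37) = 0.5261 / 1.3952 = 0.3771
c = 13 / 3.37^0.3771 = 13 / 1.581 = 8.222
A = (25/8.222)^(1/0.3771) ⇒ ln A = ln(3.041)/0.3771 = 2.9491
A = e^2.9491 ≈ 19.09 km²

19.1 km²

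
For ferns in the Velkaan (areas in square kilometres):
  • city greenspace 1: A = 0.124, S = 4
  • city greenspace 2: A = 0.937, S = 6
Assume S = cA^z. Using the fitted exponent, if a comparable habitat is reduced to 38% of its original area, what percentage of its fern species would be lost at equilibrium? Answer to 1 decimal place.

z = ln(6/4) / ln(0.937/0.124) = 0.4055 / 2.0224 = 0.2005
S_new/S_old = (A_new/A_old)^z = 0.38^0.2005 = exp(0.2005 × -0.9676) = 0.8237
Fraction lost = 1 − 0.8237 = 0.1763

17.6%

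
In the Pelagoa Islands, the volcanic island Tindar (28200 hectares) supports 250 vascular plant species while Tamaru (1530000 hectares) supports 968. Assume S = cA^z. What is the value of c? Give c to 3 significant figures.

7.75

z = ln(S₂/S₁) / ln(A₂/A₁) = ln(968/250) / ln(1530000/28200) = 1.3538 / 3.9937 = 0.3390
c = S₁ / A₁^z = 250 / 28200^0.3390 = 250 / 32.25 = 7.752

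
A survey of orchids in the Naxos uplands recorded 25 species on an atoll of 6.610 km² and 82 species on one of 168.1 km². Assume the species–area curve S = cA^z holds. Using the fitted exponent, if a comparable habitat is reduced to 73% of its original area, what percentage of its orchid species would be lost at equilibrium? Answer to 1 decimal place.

10.9%

z = ln(82/25) / ln(168.1/6.61) = 1.1878 / 3.2360 = 0.3671
S_new/S_old = (A_new/A_old)^z = 0.73^0.3671 = exp(0.3671 × -0.3147) = 0.8909
Fraction lost = 1 − 0.8909 = 0.1091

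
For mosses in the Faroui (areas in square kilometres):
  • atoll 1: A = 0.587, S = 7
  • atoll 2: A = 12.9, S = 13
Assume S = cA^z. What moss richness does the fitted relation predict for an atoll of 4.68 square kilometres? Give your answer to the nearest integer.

11

z = ln(13/7) / ln(12.9/0.587) = 0.6190 / 3.0900 = 0.2003
c = 7 / 0.587^0.2003 = 7 / 0.8988 = 7.788
S₃ = 7.788 × 4.68^0.2003 = 7.788 × 1.362 ≈ 10.61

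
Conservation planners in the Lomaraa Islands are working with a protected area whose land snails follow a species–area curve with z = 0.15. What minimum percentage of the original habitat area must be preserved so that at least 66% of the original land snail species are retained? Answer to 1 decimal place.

Need (A_new/A_old)^0.15 = 0.66, so A_new/A_old = 0.66^(1/0.15) = 0.66^6.667
ln(A_new/A_old) = ln 0.66 / 0.15 = -0.4155 / 0.15 = -2.7701
A_new/A_old = e^-2.7701 ≈ 0.06266

6.3%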